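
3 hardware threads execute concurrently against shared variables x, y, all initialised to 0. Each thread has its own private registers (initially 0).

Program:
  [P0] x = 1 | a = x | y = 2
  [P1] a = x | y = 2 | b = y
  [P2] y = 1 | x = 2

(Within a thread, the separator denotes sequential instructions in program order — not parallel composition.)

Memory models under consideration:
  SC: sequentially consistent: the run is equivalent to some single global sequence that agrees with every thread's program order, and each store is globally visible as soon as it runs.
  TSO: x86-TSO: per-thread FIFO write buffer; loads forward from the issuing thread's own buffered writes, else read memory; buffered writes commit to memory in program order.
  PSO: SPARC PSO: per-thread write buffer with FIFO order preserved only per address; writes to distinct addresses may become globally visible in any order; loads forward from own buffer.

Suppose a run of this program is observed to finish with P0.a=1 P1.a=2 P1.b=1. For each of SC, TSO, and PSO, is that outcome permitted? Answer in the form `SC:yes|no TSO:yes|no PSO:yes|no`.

outcome vector order: (P0.a,P1.a,P1.b)
under SC → 1/0/1, 1/0/2, 1/1/1, 1/1/2, 1/2/2, 2/0/1, 2/0/2, 2/1/1, 2/1/2, 2/2/2
under TSO → 1/0/1, 1/0/2, 1/1/1, 1/1/2, 1/2/2, 2/0/1, 2/0/2, 2/1/1, 2/1/2, 2/2/2
under PSO → 1/0/1, 1/0/2, 1/1/1, 1/1/2, 1/2/1, 1/2/2, 2/0/1, 2/0/2, 2/1/1, 2/1/2, 2/2/1, 2/2/2
target 1/2/1 ∈ {PSO}

SC:no TSO:no PSO:yes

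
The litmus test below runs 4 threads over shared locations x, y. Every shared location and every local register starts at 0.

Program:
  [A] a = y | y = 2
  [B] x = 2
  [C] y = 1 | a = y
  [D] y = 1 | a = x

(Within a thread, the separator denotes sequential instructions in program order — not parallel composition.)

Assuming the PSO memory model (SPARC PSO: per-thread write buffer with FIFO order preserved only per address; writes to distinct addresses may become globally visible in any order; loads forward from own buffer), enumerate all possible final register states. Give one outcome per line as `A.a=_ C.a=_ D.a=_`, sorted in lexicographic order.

A.a=0 C.a=1 D.a=0
A.a=0 C.a=1 D.a=2
A.a=0 C.a=2 D.a=0
A.a=0 C.a=2 D.a=2
A.a=1 C.a=1 D.a=0
A.a=1 C.a=1 D.a=2
A.a=1 C.a=2 D.a=0
A.a=1 C.a=2 D.a=2

outcome vector order: (A.a,C.a,D.a)
|PSO outcomes| = 8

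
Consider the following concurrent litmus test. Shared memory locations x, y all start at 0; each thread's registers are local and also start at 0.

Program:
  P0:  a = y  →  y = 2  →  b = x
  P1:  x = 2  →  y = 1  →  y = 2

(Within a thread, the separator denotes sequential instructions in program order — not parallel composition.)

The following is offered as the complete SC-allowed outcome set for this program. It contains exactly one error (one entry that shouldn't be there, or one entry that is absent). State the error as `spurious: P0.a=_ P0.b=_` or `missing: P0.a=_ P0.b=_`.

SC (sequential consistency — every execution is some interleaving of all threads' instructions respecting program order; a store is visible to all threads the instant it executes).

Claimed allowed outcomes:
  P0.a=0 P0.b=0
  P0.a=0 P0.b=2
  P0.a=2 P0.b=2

missing: P0.a=1 P0.b=2

outcome vector order: (P0.a,P0.b)
[SC] allowed = {00 02 12 22}
SC∖claimed = {12}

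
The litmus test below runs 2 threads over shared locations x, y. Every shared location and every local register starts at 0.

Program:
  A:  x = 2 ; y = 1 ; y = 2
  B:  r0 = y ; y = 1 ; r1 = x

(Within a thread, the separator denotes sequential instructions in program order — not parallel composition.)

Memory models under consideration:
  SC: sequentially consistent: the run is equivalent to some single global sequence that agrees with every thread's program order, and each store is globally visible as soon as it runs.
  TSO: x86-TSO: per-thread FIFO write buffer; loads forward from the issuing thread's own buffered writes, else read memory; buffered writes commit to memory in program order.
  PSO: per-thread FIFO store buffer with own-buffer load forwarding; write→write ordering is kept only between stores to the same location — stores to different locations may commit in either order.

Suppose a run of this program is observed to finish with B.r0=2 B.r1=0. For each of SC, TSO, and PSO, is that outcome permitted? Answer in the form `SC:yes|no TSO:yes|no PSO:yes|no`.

SC:no TSO:no PSO:yes

outcome vector order: (B.r0,B.r1)
SC (4): 00 02 12 22
TSO (4): 00 02 12 22
PSO (6): 00 02 10 12 20 22
target 20 ∈ {PSO}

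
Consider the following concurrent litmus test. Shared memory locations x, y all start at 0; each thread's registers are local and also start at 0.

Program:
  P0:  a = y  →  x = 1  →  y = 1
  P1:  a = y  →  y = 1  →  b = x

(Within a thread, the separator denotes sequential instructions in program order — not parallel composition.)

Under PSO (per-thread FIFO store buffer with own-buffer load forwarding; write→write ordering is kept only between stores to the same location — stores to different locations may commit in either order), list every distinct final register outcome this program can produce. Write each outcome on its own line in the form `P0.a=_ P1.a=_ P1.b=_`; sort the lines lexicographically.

P0.a=0 P1.a=0 P1.b=0
P0.a=0 P1.a=0 P1.b=1
P0.a=0 P1.a=1 P1.b=0
P0.a=0 P1.a=1 P1.b=1
P0.a=1 P1.a=0 P1.b=0
P0.a=1 P1.a=0 P1.b=1

outcome vector order: (P0.a,P1.a,P1.b)
|PSO outcomes| = 6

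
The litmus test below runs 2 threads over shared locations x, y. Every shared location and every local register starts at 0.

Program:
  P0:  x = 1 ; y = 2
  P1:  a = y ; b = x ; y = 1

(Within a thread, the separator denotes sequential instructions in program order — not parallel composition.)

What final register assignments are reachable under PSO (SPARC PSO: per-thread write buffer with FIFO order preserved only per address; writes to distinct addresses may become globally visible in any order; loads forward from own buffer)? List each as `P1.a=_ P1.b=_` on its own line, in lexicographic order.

outcome vector order: (P1.a,P1.b)
|PSO outcomes| = 4

P1.a=0 P1.b=0
P1.a=0 P1.b=1
P1.a=2 P1.b=0
P1.a=2 P1.b=1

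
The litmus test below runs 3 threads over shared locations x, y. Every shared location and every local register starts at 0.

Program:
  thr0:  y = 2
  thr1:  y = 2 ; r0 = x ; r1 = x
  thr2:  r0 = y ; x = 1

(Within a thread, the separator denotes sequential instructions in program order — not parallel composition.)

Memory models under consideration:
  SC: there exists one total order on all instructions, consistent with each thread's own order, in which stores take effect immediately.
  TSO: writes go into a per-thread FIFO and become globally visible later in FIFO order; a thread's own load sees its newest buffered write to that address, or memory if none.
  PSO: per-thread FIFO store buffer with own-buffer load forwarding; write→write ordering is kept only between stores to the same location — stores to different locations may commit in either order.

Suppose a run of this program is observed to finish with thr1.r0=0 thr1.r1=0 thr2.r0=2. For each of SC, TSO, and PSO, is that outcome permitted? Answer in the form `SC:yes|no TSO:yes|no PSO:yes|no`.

outcome vector order: (thr1.r0,thr1.r1,thr2.r0)
SC (6): <0 0 0> <0 0 2> <0 1 0> <0 1 2> <1 1 0> <1 1 2>
TSO (6): <0 0 0> <0 0 2> <0 1 0> <0 1 2> <1 1 0> <1 1 2>
PSO (6): <0 0 0> <0 0 2> <0 1 0> <0 1 2> <1 1 0> <1 1 2>
target <0 0 2> ∈ {SC,TSO,PSO}

SC:yes TSO:yes PSO:yes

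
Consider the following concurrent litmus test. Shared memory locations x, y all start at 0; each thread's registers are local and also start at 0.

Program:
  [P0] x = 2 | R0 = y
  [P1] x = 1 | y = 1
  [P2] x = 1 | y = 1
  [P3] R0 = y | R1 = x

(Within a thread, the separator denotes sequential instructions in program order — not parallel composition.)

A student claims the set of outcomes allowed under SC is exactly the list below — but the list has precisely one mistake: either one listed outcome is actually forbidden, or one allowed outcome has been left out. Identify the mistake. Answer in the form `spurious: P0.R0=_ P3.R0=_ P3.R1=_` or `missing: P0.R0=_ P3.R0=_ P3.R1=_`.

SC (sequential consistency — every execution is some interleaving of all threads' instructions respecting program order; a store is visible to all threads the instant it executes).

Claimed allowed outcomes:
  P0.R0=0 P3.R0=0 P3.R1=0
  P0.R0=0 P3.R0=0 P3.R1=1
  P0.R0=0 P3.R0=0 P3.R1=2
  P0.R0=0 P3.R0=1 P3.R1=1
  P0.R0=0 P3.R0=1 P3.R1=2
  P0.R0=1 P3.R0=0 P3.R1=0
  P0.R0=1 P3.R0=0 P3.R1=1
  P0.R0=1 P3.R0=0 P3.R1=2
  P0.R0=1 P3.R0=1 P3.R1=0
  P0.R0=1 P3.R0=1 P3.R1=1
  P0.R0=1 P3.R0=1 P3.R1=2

spurious: P0.R0=1 P3.R0=1 P3.R1=0

outcome vector order: (P0.R0,P3.R0,P3.R1)
[SC] allowed = {<0 0 0> <0 0 1> <0 0 2> <0 1 1> <0 1 2> <1 0 0> <1 0 1> <1 0 2> <1 1 1> <1 1 2>}
claimed∖SC = {<1 1 0>}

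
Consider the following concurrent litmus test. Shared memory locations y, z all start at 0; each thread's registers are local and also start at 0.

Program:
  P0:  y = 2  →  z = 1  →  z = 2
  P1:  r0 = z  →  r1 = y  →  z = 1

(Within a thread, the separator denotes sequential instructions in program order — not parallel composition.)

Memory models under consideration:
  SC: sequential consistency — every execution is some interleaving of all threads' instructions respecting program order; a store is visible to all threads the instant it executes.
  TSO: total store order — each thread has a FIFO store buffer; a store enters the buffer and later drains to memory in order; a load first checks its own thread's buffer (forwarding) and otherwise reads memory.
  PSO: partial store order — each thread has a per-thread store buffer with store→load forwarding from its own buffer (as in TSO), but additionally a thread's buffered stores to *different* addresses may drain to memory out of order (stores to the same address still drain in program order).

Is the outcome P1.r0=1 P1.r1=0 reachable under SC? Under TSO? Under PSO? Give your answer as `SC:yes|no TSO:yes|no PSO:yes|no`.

outcome vector order: (P1.r0,P1.r1)
SC: 4 outcomes — {0/0, 0/2, 1/2, 2/2}
TSO: 4 outcomes — {0/0, 0/2, 1/2, 2/2}
PSO: 6 outcomes — {0/0, 0/2, 1/0, 1/2, 2/0, 2/2}
target 1/0 ∈ {PSO}

SC:no TSO:no PSO:yes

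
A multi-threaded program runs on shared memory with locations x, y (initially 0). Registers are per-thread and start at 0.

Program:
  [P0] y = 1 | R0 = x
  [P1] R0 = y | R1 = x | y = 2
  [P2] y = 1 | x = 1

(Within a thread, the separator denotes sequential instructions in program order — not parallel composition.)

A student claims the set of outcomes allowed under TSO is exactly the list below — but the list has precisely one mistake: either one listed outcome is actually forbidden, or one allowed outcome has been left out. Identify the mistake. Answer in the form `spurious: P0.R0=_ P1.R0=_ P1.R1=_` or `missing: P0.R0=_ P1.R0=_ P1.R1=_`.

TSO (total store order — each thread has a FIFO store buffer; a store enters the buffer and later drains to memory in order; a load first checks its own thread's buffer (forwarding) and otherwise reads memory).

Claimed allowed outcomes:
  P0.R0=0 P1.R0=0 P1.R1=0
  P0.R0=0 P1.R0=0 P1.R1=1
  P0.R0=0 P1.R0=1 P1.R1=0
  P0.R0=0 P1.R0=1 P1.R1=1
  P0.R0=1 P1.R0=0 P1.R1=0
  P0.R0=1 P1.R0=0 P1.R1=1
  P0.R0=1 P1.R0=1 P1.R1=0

outcome vector order: (P0.R0,P1.R0,P1.R1)
TSO: 8 outcomes — {(0,0,0); (0,0,1); (0,1,0); (0,1,1); (1,0,0); (1,0,1); (1,1,0); (1,1,1)}
TSO∖claimed = {(1,1,1)}

missing: P0.R0=1 P1.R0=1 P1.R1=1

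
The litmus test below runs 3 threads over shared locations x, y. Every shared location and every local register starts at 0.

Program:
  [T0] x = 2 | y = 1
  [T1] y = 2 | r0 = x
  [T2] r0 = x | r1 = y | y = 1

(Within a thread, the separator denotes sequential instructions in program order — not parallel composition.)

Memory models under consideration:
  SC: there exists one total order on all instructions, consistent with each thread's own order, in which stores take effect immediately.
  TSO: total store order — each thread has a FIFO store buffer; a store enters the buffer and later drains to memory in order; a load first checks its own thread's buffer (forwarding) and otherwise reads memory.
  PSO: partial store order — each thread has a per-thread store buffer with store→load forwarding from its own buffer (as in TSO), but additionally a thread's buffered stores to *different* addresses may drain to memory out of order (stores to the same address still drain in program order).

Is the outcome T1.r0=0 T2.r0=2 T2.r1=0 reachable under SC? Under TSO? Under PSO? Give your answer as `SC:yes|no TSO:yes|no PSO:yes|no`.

SC:no TSO:yes PSO:yes

outcome vector order: (T1.r0,T2.r0,T2.r1)
under SC → <0 0 0>; <0 0 1>; <0 0 2>; <0 2 1>; <0 2 2>; <2 0 0>; <2 0 1>; <2 0 2>; <2 2 0>; <2 2 1>; <2 2 2>
under TSO → <0 0 0>; <0 0 1>; <0 0 2>; <0 2 0>; <0 2 1>; <0 2 2>; <2 0 0>; <2 0 1>; <2 0 2>; <2 2 0>; <2 2 1>; <2 2 2>
under PSO → <0 0 0>; <0 0 1>; <0 0 2>; <0 2 0>; <0 2 1>; <0 2 2>; <2 0 0>; <2 0 1>; <2 0 2>; <2 2 0>; <2 2 1>; <2 2 2>
target <0 2 0> ∈ {TSO,PSO}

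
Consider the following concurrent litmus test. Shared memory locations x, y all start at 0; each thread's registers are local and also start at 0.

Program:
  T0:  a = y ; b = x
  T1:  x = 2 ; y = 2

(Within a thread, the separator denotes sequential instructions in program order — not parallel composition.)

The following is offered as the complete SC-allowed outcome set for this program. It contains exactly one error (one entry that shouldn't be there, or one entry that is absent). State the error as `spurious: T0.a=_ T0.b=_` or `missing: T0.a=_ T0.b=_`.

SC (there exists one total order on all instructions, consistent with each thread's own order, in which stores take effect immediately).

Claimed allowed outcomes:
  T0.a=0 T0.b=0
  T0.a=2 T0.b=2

outcome vector order: (T0.a,T0.b)
[SC] allowed = {00 02 22}
SC∖claimed = {02}

missing: T0.a=0 T0.b=2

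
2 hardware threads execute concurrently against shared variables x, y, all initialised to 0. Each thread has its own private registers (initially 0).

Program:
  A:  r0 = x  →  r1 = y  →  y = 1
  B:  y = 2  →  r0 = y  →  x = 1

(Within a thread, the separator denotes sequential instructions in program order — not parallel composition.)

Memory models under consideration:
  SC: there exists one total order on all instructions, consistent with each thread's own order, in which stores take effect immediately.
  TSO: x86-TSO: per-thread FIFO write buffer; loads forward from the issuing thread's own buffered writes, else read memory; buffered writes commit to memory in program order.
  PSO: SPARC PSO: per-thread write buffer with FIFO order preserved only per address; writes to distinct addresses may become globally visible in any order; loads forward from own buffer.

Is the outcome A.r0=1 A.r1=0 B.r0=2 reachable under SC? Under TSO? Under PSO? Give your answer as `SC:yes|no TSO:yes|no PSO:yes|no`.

outcome vector order: (A.r0,A.r1,B.r0)
SC (5): 0/0/1 0/0/2 0/2/1 0/2/2 1/2/2
TSO (5): 0/0/1 0/0/2 0/2/1 0/2/2 1/2/2
PSO (6): 0/0/1 0/0/2 0/2/1 0/2/2 1/0/2 1/2/2
target 1/0/2 ∈ {PSO}

SC:no TSO:no PSO:yes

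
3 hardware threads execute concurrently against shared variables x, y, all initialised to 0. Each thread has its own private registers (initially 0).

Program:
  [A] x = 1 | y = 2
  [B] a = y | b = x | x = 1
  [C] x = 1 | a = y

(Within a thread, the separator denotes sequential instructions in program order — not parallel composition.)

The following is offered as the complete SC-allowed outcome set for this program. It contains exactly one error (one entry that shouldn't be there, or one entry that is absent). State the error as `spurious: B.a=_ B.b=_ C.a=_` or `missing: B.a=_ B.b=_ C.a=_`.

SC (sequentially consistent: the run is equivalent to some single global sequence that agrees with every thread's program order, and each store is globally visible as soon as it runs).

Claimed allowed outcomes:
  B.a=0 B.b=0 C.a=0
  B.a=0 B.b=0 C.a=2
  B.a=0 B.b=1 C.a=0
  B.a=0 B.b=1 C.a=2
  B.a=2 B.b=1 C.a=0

missing: B.a=2 B.b=1 C.a=2

outcome vector order: (B.a,B.b,C.a)
SC (6): 000; 002; 010; 012; 210; 212
SC∖claimed = {212}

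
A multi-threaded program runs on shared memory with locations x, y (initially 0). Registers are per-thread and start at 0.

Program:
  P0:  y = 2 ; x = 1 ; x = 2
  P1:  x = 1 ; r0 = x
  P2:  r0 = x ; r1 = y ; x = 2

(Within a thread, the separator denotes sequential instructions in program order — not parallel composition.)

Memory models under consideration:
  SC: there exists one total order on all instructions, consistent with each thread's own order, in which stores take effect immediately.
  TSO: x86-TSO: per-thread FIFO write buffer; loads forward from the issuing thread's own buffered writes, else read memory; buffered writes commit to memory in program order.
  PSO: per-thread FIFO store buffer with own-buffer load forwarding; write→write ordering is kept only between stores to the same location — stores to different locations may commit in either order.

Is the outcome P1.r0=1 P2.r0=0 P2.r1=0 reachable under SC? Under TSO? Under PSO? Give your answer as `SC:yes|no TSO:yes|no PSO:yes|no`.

SC:yes TSO:yes PSO:yes

outcome vector order: (P1.r0,P2.r0,P2.r1)
[SC] allowed = {1/0/0 1/0/2 1/1/0 1/1/2 1/2/2 2/0/0 2/0/2 2/1/0 2/1/2 2/2/2}
[TSO] allowed = {1/0/0 1/0/2 1/1/0 1/1/2 1/2/2 2/0/0 2/0/2 2/1/0 2/1/2 2/2/2}
[PSO] allowed = {1/0/0 1/0/2 1/1/0 1/1/2 1/2/0 1/2/2 2/0/0 2/0/2 2/1/0 2/1/2 2/2/0 2/2/2}
target 1/0/0 ∈ {SC,TSO,PSO}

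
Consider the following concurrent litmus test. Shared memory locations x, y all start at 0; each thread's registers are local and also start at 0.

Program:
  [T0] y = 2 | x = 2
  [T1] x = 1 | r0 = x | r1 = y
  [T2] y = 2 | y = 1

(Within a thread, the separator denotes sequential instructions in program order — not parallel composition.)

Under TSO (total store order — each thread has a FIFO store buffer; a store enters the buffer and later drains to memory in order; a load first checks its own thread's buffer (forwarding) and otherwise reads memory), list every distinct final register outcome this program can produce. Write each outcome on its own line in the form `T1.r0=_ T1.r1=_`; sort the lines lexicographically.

outcome vector order: (T1.r0,T1.r1)
|TSO outcomes| = 5

T1.r0=1 T1.r1=0
T1.r0=1 T1.r1=1
T1.r0=1 T1.r1=2
T1.r0=2 T1.r1=1
T1.r0=2 T1.r1=2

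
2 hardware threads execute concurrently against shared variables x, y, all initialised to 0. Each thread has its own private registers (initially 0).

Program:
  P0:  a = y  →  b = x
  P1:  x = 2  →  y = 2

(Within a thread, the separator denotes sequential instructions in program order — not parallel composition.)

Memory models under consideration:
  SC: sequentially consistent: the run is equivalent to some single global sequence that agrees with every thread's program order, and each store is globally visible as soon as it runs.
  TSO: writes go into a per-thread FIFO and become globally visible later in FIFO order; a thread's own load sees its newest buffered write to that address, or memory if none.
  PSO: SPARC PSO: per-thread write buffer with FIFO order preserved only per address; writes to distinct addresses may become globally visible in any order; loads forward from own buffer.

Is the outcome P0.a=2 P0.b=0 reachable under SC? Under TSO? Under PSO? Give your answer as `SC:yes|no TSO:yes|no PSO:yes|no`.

outcome vector order: (P0.a,P0.b)
[SC] allowed = {<0 0>; <0 2>; <2 2>}
[TSO] allowed = {<0 0>; <0 2>; <2 2>}
[PSO] allowed = {<0 0>; <0 2>; <2 0>; <2 2>}
target <2 0> ∈ {PSO}

SC:no TSO:no PSO:yes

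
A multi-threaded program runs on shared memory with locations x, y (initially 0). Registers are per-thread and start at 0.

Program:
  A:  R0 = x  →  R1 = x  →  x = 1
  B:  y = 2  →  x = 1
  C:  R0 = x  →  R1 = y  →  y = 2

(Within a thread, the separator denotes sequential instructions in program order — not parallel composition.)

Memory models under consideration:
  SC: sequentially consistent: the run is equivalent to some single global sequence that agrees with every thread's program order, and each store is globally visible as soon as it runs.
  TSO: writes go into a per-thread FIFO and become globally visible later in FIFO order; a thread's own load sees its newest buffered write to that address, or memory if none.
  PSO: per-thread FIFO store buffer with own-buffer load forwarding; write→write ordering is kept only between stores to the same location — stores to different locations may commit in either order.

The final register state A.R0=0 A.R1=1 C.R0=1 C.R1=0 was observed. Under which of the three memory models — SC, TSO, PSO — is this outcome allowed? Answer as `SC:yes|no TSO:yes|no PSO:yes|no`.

outcome vector order: (A.R0,A.R1,C.R0,C.R1)
under SC → <0 0 0 0>; <0 0 0 2>; <0 0 1 0>; <0 0 1 2>; <0 1 0 0>; <0 1 0 2>; <0 1 1 2>; <1 1 0 0>; <1 1 0 2>; <1 1 1 2>
under TSO → <0 0 0 0>; <0 0 0 2>; <0 0 1 0>; <0 0 1 2>; <0 1 0 0>; <0 1 0 2>; <0 1 1 2>; <1 1 0 0>; <1 1 0 2>; <1 1 1 2>
under PSO → <0 0 0 0>; <0 0 0 2>; <0 0 1 0>; <0 0 1 2>; <0 1 0 0>; <0 1 0 2>; <0 1 1 0>; <0 1 1 2>; <1 1 0 0>; <1 1 0 2>; <1 1 1 0>; <1 1 1 2>
target <0 1 1 0> ∈ {PSO}

SC:no TSO:no PSO:yes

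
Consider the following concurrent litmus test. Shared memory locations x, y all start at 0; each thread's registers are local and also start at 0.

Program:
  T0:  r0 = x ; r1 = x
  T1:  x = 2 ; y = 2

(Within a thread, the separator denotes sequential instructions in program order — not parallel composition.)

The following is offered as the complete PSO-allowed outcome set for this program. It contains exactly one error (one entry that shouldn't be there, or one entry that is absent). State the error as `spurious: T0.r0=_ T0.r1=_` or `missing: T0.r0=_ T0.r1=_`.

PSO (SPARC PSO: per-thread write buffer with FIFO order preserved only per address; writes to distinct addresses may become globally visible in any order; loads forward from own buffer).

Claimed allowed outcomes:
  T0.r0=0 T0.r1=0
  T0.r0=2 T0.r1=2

missing: T0.r0=0 T0.r1=2

outcome vector order: (T0.r0,T0.r1)
PSO (3): <0 0>; <0 2>; <2 2>
PSO∖claimed = {<0 2>}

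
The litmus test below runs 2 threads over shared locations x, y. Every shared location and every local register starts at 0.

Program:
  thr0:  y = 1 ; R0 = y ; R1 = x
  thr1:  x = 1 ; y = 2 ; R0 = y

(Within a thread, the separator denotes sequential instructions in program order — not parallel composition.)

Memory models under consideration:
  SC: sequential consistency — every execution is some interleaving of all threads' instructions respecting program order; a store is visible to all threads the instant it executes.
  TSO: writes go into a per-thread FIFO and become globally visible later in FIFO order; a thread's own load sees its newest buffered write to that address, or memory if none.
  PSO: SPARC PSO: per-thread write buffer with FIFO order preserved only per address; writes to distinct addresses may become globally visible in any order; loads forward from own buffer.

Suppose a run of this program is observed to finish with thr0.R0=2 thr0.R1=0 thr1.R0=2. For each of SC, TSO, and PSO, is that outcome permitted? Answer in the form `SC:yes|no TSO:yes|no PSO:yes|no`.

outcome vector order: (thr0.R0,thr0.R1,thr1.R0)
SC: 4 outcomes — {1/0/2 1/1/1 1/1/2 2/1/2}
TSO: 5 outcomes — {1/0/1 1/0/2 1/1/1 1/1/2 2/1/2}
PSO: 6 outcomes — {1/0/1 1/0/2 1/1/1 1/1/2 2/0/2 2/1/2}
target 2/0/2 ∈ {PSO}

SC:no TSO:no PSO:yes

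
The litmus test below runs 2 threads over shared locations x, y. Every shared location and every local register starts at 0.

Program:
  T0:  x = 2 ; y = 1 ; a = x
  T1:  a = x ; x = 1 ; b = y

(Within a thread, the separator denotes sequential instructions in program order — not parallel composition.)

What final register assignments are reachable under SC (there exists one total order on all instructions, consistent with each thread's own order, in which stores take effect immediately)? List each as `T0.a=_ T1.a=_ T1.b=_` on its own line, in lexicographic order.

T0.a=1 T1.a=0 T1.b=0
T0.a=1 T1.a=0 T1.b=1
T0.a=1 T1.a=2 T1.b=0
T0.a=1 T1.a=2 T1.b=1
T0.a=2 T1.a=0 T1.b=0
T0.a=2 T1.a=0 T1.b=1
T0.a=2 T1.a=2 T1.b=1

outcome vector order: (T0.a,T1.a,T1.b)
|SC outcomes| = 7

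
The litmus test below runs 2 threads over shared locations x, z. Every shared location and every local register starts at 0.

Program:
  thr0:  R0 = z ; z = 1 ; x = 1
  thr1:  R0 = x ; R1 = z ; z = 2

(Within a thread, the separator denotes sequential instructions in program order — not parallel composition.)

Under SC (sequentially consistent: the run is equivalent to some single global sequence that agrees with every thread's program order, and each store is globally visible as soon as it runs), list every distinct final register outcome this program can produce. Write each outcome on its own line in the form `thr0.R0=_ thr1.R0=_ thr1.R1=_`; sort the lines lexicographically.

thr0.R0=0 thr1.R0=0 thr1.R1=0
thr0.R0=0 thr1.R0=0 thr1.R1=1
thr0.R0=0 thr1.R0=1 thr1.R1=1
thr0.R0=2 thr1.R0=0 thr1.R1=0

outcome vector order: (thr0.R0,thr1.R0,thr1.R1)
|SC outcomes| = 4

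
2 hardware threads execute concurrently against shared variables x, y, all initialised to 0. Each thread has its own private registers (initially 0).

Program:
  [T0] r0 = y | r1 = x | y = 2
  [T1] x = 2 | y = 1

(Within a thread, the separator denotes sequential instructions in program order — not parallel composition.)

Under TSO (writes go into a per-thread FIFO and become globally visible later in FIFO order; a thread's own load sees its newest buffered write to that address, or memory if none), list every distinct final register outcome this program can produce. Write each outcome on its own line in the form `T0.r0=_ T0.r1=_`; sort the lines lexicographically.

outcome vector order: (T0.r0,T0.r1)
|TSO outcomes| = 3

T0.r0=0 T0.r1=0
T0.r0=0 T0.r1=2
T0.r0=1 T0.r1=2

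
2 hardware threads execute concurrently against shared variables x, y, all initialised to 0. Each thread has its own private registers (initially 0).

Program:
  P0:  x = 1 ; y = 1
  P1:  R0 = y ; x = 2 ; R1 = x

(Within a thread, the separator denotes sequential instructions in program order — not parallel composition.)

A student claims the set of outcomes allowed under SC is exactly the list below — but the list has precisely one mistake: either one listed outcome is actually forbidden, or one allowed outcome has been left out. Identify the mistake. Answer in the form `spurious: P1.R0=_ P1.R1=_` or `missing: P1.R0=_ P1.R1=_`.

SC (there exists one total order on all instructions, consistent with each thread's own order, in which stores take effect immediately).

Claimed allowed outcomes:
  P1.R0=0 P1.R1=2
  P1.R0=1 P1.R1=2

missing: P1.R0=0 P1.R1=1

outcome vector order: (P1.R0,P1.R1)
[SC] allowed = {0/1 0/2 1/2}
SC∖claimed = {0/1}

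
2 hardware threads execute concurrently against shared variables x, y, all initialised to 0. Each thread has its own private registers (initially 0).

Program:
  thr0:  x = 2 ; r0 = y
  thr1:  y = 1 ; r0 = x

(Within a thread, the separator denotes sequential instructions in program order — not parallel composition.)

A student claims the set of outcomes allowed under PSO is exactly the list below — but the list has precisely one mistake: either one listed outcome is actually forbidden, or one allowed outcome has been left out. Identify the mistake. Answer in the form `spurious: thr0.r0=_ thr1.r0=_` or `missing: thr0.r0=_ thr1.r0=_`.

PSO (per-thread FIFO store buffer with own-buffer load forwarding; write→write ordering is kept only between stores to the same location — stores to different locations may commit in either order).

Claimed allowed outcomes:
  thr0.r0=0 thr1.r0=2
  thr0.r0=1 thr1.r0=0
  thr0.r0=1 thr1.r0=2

missing: thr0.r0=0 thr1.r0=0

outcome vector order: (thr0.r0,thr1.r0)
PSO (4): 0/0; 0/2; 1/0; 1/2
PSO∖claimed = {0/0}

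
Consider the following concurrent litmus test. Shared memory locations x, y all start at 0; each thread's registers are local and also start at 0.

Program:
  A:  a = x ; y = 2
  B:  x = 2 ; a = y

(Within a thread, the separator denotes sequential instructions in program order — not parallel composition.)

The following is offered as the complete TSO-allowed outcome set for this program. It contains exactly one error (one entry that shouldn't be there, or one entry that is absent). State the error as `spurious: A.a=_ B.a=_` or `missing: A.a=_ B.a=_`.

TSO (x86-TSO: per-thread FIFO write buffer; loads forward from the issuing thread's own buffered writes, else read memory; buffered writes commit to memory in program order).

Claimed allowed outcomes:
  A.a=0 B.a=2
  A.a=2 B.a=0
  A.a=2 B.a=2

missing: A.a=0 B.a=0

outcome vector order: (A.a,B.a)
under TSO → 00 02 20 22
TSO∖claimed = {00}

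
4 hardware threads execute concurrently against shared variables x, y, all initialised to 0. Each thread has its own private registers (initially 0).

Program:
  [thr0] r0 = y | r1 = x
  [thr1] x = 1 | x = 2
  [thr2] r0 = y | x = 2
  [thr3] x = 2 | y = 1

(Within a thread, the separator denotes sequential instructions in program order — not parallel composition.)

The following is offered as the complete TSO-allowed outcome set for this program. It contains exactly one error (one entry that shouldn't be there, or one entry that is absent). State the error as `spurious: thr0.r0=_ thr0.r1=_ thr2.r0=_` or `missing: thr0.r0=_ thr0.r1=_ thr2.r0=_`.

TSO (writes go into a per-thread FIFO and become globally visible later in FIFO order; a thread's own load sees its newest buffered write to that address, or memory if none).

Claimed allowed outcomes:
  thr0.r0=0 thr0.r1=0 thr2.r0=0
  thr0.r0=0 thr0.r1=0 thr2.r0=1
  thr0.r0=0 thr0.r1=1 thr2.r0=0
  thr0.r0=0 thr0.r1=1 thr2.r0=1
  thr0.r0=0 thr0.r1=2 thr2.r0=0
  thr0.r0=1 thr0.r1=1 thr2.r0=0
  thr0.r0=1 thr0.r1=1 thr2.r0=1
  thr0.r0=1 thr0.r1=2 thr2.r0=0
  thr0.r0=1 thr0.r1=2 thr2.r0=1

missing: thr0.r0=0 thr0.r1=2 thr2.r0=1

outcome vector order: (thr0.r0,thr0.r1,thr2.r0)
[TSO] allowed = {<0 0 0>, <0 0 1>, <0 1 0>, <0 1 1>, <0 2 0>, <0 2 1>, <1 1 0>, <1 1 1>, <1 2 0>, <1 2 1>}
TSO∖claimed = {<0 2 1>}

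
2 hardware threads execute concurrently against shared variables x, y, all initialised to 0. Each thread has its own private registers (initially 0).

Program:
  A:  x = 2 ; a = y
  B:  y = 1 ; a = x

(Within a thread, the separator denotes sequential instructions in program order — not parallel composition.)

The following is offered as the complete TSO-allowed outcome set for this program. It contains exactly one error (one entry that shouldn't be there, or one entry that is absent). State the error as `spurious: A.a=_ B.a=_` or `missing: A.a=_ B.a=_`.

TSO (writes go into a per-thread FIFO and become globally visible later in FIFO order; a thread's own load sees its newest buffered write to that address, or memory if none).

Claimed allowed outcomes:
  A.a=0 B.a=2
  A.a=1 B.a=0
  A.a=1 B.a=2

missing: A.a=0 B.a=0

outcome vector order: (A.a,B.a)
[TSO] allowed = {0/0, 0/2, 1/0, 1/2}
TSO∖claimed = {0/0}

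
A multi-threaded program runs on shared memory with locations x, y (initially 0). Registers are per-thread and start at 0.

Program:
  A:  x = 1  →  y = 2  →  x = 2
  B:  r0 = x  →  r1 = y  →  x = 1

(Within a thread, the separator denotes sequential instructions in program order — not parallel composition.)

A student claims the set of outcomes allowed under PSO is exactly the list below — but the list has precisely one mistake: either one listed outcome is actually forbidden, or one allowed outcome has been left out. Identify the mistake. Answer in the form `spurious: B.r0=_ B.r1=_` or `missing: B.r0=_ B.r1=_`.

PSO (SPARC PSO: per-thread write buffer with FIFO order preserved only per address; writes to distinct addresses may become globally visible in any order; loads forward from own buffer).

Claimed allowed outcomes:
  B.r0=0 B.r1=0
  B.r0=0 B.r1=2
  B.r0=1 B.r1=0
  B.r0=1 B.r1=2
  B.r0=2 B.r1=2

outcome vector order: (B.r0,B.r1)
under PSO → (0,0); (0,2); (1,0); (1,2); (2,0); (2,2)
PSO∖claimed = {(2,0)}

missing: B.r0=2 B.r1=0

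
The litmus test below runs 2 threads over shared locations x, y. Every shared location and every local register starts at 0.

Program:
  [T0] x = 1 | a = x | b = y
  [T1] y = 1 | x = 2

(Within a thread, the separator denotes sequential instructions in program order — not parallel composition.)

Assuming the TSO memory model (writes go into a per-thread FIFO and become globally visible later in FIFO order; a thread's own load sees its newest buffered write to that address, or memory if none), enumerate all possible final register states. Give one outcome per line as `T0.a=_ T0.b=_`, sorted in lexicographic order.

T0.a=1 T0.b=0
T0.a=1 T0.b=1
T0.a=2 T0.b=1

outcome vector order: (T0.a,T0.b)
|TSO outcomes| = 3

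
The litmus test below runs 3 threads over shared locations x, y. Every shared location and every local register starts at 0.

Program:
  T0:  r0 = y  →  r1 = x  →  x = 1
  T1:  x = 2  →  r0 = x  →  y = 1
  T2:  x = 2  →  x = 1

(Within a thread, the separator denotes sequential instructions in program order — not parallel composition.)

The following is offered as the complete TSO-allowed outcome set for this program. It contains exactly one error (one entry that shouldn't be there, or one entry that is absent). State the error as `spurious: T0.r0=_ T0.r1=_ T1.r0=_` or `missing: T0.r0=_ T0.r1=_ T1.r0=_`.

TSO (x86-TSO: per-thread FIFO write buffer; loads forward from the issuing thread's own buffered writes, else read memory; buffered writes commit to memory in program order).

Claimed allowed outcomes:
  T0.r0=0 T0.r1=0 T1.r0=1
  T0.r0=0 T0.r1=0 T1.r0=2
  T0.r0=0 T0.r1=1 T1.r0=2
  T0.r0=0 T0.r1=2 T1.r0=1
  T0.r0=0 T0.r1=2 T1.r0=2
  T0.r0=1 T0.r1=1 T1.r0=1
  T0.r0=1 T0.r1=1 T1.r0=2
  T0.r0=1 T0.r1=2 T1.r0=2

missing: T0.r0=0 T0.r1=1 T1.r0=1

outcome vector order: (T0.r0,T0.r1,T1.r0)
under TSO → <0 0 1> <0 0 2> <0 1 1> <0 1 2> <0 2 1> <0 2 2> <1 1 1> <1 1 2> <1 2 2>
TSO∖claimed = {<0 1 1>}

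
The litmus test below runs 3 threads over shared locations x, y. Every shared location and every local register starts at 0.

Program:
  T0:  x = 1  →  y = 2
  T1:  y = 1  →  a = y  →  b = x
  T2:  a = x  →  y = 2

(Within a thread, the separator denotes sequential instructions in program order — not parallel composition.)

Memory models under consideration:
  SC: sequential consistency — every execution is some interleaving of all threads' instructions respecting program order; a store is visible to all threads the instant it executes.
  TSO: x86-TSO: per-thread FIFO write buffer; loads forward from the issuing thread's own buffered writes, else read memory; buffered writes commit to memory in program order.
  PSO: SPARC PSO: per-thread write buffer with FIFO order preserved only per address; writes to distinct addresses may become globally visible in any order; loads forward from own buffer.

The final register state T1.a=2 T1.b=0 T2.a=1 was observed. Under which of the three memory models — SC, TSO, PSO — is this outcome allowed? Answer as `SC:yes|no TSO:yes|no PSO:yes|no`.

outcome vector order: (T1.a,T1.b,T2.a)
under SC → 100, 101, 110, 111, 200, 210, 211
under TSO → 100, 101, 110, 111, 200, 210, 211
under PSO → 100, 101, 110, 111, 200, 201, 210, 211
target 201 ∈ {PSO}

SC:no TSO:no PSO:yes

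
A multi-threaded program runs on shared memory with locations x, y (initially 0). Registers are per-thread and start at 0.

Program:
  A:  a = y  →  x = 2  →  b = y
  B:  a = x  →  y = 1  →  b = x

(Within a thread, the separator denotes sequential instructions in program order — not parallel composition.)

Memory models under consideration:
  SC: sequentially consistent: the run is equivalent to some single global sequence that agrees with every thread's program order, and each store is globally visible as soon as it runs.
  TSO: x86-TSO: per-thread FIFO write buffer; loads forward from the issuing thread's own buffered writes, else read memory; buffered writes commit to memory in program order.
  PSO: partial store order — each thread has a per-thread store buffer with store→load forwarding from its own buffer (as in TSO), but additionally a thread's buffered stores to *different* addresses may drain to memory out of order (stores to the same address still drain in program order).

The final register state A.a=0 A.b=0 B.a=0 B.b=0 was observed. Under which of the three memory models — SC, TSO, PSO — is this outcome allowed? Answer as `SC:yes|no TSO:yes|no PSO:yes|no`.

SC:no TSO:yes PSO:yes

outcome vector order: (A.a,A.b,B.a,B.b)
SC: 7 outcomes — {(0,0,0,2), (0,0,2,2), (0,1,0,0), (0,1,0,2), (0,1,2,2), (1,1,0,0), (1,1,0,2)}
TSO: 8 outcomes — {(0,0,0,0), (0,0,0,2), (0,0,2,2), (0,1,0,0), (0,1,0,2), (0,1,2,2), (1,1,0,0), (1,1,0,2)}
PSO: 8 outcomes — {(0,0,0,0), (0,0,0,2), (0,0,2,2), (0,1,0,0), (0,1,0,2), (0,1,2,2), (1,1,0,0), (1,1,0,2)}
target (0,0,0,0) ∈ {TSO,PSO}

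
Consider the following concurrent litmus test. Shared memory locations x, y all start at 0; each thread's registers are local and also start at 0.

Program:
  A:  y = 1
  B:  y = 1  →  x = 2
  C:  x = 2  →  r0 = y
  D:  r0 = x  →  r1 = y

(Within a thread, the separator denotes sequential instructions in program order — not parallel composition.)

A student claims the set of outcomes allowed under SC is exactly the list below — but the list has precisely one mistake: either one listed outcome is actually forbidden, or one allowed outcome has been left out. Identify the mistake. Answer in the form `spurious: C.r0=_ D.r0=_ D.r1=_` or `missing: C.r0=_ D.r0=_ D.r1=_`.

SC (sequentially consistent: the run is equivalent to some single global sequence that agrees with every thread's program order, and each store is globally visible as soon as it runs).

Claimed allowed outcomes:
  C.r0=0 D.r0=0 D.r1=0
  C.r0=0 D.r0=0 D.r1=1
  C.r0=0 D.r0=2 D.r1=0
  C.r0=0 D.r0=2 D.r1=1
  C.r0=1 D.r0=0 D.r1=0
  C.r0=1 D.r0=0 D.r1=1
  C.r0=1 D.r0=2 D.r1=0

outcome vector order: (C.r0,D.r0,D.r1)
SC: 8 outcomes — {0/0/0, 0/0/1, 0/2/0, 0/2/1, 1/0/0, 1/0/1, 1/2/0, 1/2/1}
SC∖claimed = {1/2/1}

missing: C.r0=1 D.r0=2 D.r1=1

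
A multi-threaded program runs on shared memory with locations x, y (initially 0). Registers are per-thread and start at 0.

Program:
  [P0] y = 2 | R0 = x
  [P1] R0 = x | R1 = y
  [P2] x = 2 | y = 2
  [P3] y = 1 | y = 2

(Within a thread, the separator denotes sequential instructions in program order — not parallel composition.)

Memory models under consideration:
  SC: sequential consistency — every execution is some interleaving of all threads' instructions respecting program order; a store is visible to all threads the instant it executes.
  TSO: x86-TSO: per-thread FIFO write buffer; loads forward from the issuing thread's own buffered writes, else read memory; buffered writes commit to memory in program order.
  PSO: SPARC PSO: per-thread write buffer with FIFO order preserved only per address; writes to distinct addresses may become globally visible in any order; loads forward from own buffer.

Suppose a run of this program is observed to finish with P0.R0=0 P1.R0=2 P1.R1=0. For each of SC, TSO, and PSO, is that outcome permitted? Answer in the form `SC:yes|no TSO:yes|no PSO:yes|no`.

outcome vector order: (P0.R0,P1.R0,P1.R1)
SC (11): (0,0,0) (0,0,1) (0,0,2) (0,2,1) (0,2,2) (2,0,0) (2,0,1) (2,0,2) (2,2,0) (2,2,1) (2,2,2)
TSO (12): (0,0,0) (0,0,1) (0,0,2) (0,2,0) (0,2,1) (0,2,2) (2,0,0) (2,0,1) (2,0,2) (2,2,0) (2,2,1) (2,2,2)
PSO (12): (0,0,0) (0,0,1) (0,0,2) (0,2,0) (0,2,1) (0,2,2) (2,0,0) (2,0,1) (2,0,2) (2,2,0) (2,2,1) (2,2,2)
target (0,2,0) ∈ {TSO,PSO}

SC:no TSO:yes PSO:yes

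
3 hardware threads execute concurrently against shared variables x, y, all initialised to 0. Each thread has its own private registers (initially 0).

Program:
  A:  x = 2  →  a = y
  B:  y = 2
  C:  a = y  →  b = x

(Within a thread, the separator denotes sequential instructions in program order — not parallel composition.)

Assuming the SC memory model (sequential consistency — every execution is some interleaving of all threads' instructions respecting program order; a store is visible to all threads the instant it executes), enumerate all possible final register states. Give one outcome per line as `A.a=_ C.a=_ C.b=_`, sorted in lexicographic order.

A.a=0 C.a=0 C.b=0
A.a=0 C.a=0 C.b=2
A.a=0 C.a=2 C.b=2
A.a=2 C.a=0 C.b=0
A.a=2 C.a=0 C.b=2
A.a=2 C.a=2 C.b=0
A.a=2 C.a=2 C.b=2

outcome vector order: (A.a,C.a,C.b)
|SC outcomes| = 7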